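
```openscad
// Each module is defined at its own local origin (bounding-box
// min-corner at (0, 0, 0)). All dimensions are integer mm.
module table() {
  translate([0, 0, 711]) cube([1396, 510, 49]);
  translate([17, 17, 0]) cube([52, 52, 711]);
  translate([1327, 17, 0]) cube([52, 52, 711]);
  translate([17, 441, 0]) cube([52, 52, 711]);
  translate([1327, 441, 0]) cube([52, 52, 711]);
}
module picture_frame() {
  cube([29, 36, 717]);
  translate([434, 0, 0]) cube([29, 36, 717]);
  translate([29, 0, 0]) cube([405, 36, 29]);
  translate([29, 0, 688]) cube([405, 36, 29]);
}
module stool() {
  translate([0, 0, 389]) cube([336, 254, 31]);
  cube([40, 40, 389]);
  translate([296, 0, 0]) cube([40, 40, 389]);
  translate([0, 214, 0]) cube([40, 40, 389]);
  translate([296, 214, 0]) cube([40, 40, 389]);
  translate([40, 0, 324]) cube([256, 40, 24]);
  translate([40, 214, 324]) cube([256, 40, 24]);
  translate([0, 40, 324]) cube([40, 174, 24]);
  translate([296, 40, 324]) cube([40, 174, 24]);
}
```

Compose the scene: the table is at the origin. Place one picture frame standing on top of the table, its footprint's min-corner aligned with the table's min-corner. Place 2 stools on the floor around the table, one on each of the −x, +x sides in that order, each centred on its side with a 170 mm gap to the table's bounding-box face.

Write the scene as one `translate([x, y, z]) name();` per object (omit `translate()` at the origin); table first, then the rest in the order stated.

table();
translate([0, 0, 760]) picture_frame();
translate([-506, 128, 0]) stool();
translate([1566, 128, 0]) stool();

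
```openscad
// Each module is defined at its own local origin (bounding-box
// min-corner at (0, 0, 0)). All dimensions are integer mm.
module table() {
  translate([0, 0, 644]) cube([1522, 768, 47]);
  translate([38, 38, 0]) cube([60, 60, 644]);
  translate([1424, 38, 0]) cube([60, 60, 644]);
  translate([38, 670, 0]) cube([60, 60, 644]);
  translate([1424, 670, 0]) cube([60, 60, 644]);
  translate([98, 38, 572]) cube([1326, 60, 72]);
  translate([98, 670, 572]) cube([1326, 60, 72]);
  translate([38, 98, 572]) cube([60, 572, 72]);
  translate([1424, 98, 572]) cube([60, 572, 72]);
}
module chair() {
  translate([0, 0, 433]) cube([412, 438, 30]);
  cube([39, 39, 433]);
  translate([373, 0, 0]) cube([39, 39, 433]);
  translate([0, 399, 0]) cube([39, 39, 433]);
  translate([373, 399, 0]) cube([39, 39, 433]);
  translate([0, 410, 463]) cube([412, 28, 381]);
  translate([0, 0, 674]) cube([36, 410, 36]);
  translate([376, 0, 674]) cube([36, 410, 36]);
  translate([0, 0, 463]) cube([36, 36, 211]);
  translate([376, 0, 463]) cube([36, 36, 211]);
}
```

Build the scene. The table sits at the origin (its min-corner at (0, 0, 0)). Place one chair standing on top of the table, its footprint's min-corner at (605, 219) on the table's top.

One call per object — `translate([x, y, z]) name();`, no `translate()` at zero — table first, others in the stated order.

table();
translate([605, 219, 691]) chair();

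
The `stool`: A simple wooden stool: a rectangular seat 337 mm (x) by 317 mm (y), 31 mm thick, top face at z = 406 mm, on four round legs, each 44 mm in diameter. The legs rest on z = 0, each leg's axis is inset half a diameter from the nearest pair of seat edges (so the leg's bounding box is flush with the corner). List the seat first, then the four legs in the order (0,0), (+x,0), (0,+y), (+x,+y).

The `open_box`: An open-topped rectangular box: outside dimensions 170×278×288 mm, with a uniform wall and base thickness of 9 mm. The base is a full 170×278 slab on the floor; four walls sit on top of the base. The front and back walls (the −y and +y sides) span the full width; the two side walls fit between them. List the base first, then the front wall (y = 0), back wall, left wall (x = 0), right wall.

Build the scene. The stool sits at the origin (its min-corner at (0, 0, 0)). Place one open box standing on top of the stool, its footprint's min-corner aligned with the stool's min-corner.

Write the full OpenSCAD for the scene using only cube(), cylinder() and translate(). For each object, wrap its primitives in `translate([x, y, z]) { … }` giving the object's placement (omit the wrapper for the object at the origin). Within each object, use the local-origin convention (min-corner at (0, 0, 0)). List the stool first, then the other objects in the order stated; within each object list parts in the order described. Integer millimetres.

translate([0, 0, 375]) cube([337, 317, 31]);
translate([22, 22, 0]) cylinder(h = 375, r = 22);
translate([315, 22, 0]) cylinder(h = 375, r = 22);
translate([22, 295, 0]) cylinder(h = 375, r = 22);
translate([315, 295, 0]) cylinder(h = 375, r = 22);
translate([0, 0, 406]) {
  cube([170, 278, 9]);
  translate([0, 0, 9]) cube([170, 9, 279]);
  translate([0, 269, 9]) cube([170, 9, 279]);
  translate([0, 9, 9]) cube([9, 260, 279]);
  translate([161, 9, 9]) cube([9, 260, 279]);
}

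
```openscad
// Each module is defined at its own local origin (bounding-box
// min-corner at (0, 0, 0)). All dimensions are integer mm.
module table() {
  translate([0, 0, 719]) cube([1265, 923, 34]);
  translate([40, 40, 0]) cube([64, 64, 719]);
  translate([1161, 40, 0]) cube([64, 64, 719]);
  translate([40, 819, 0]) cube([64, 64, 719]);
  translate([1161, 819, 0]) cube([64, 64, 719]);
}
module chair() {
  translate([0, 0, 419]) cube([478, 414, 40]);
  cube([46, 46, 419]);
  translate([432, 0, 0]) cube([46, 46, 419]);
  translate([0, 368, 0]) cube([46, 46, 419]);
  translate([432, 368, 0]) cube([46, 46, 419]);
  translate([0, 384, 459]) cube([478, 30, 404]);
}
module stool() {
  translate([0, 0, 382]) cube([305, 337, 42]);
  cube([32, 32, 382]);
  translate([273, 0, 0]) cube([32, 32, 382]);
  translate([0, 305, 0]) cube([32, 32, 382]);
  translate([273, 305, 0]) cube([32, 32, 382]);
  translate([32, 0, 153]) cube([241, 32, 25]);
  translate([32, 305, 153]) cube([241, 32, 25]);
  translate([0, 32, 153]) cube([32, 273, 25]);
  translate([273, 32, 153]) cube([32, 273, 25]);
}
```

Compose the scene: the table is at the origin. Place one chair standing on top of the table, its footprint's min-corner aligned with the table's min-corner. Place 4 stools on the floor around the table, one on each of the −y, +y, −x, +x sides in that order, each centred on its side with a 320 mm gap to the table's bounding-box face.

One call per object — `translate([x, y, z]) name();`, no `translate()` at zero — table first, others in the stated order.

table();
translate([0, 0, 753]) chair();
translate([480, -657, 0]) stool();
translate([480, 1243, 0]) stool();
translate([-625, 293, 0]) stool();
translate([1585, 293, 0]) stool();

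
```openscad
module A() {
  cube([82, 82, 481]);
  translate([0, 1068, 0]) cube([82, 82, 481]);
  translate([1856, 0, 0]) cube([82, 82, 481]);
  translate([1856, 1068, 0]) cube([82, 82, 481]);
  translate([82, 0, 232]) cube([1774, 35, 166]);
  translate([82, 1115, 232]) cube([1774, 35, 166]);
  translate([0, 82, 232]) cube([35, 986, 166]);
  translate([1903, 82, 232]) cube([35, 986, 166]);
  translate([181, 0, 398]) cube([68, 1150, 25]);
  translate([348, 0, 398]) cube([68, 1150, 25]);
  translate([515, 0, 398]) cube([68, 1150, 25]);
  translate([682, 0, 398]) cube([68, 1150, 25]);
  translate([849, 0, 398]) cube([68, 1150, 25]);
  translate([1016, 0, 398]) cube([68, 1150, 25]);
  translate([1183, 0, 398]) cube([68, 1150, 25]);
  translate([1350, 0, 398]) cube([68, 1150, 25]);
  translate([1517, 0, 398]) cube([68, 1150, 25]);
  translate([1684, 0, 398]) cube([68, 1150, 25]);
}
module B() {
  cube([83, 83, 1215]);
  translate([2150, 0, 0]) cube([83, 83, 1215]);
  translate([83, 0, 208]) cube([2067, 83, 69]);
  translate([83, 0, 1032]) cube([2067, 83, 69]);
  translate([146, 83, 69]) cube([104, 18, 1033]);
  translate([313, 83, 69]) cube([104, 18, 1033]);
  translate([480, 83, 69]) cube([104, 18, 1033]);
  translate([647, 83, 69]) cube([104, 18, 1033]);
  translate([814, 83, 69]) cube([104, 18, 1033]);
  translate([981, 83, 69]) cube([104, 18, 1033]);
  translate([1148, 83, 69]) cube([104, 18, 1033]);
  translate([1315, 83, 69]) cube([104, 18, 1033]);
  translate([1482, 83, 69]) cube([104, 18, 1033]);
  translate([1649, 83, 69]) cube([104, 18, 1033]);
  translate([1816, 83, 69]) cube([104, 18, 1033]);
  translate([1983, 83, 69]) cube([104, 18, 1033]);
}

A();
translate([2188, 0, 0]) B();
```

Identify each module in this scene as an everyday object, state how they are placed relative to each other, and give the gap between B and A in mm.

A is a bed frame. B is a fence section. The fence section is on the floor beside the bed frame on its +x side. The gap between the fence section and the bed frame is 250 mm.

The fence section's nearest face is 250 mm from the bed frame's +x face.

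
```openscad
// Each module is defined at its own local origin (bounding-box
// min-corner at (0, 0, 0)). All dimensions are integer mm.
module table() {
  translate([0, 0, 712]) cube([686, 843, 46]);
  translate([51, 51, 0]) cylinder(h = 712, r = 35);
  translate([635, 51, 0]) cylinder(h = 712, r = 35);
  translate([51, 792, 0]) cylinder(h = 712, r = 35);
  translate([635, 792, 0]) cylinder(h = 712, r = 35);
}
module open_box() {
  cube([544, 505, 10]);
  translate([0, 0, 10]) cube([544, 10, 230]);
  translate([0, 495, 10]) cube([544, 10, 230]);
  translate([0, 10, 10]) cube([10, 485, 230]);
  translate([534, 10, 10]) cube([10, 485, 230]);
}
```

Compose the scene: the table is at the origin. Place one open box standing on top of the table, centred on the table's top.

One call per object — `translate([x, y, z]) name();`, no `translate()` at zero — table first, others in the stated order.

table();
translate([71, 169, 758]) open_box();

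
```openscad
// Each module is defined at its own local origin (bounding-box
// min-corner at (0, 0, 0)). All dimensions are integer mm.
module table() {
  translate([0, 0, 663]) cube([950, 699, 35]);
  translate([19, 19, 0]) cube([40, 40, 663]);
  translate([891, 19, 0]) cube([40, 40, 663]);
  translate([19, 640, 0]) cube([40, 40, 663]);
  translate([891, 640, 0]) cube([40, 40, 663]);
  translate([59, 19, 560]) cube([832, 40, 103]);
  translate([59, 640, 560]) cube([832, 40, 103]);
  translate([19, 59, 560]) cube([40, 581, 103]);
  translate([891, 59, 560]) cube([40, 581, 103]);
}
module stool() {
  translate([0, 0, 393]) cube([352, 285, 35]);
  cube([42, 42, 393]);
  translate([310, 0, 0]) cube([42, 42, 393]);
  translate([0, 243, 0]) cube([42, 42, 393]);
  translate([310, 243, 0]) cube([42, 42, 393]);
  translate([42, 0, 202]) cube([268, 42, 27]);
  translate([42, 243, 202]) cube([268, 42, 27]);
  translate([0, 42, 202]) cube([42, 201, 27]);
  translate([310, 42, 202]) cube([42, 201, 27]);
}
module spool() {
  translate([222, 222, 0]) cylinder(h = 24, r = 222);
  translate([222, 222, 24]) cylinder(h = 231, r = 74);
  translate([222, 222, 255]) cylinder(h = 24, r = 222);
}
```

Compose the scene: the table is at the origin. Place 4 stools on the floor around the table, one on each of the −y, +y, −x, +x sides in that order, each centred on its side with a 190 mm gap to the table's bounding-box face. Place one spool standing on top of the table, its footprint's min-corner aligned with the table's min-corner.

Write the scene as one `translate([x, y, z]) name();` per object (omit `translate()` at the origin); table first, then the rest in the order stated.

table();
translate([299, -475, 0]) stool();
translate([299, 889, 0]) stool();
translate([-542, 207, 0]) stool();
translate([1140, 207, 0]) stool();
translate([0, 0, 698]) spool();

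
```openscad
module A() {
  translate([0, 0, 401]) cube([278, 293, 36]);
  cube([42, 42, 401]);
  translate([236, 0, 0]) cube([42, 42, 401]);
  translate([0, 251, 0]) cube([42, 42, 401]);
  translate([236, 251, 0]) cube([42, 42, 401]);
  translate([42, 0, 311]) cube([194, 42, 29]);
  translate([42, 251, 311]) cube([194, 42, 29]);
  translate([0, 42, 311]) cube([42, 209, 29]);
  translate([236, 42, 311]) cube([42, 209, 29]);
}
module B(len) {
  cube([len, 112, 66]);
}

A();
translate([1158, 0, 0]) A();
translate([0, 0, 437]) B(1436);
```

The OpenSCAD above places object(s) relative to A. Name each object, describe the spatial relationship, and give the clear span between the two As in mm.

A is a stool. B is a beam. A beam spans the tops of two stools. The clear span between the two stools is 880 mm.

Second stool starts at x = 1158; first ends at x = 278; clear span = 1158 − 278 = 880 mm.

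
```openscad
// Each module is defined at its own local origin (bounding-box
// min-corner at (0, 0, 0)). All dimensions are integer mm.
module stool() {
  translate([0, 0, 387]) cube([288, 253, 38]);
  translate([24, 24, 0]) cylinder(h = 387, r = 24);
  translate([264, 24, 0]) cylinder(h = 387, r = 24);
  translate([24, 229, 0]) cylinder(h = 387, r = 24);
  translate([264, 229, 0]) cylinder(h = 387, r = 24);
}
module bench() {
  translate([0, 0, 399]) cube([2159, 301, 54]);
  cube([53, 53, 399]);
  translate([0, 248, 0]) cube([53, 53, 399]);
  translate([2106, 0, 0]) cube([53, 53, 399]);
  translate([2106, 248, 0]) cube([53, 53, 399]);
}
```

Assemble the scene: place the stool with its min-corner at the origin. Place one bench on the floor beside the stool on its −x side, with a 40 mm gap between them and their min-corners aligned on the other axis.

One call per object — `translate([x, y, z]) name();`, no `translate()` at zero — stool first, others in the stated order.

stool();
translate([-2199, 0, 0]) bench();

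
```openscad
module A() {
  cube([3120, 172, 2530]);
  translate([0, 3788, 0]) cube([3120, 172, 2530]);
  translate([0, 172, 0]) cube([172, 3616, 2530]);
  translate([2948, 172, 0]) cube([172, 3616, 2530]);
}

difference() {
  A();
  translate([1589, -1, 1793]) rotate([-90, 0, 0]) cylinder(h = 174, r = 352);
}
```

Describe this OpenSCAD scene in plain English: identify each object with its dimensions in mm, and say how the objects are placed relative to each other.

A is a box-shaped house frame (walls only): outside footprint 3120×3960 mm, wall height 2530 mm, wall thickness 172 mm. The two y-facing walls run the full x-width; the two x-facing walls fit between the inner faces of the y-facing walls.

The house frame has a circular hole of radius 352 mm through its front wall, centred at (x = 1589, z = 1793).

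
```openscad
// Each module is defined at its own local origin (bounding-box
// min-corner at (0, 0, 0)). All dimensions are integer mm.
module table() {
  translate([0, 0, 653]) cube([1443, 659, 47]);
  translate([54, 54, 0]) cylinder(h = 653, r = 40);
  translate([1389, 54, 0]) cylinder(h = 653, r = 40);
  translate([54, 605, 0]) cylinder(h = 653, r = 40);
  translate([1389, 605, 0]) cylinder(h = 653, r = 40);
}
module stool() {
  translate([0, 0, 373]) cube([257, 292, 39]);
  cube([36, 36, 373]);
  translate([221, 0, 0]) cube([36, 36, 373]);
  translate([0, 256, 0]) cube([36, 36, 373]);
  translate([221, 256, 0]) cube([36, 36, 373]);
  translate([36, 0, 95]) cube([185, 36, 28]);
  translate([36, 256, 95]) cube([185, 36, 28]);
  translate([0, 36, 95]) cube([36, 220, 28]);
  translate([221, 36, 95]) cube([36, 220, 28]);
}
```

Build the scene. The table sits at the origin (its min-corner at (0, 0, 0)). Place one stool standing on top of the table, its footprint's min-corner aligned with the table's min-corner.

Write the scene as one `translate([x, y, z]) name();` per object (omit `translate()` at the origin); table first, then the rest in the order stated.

table();
translate([0, 0, 700]) stool();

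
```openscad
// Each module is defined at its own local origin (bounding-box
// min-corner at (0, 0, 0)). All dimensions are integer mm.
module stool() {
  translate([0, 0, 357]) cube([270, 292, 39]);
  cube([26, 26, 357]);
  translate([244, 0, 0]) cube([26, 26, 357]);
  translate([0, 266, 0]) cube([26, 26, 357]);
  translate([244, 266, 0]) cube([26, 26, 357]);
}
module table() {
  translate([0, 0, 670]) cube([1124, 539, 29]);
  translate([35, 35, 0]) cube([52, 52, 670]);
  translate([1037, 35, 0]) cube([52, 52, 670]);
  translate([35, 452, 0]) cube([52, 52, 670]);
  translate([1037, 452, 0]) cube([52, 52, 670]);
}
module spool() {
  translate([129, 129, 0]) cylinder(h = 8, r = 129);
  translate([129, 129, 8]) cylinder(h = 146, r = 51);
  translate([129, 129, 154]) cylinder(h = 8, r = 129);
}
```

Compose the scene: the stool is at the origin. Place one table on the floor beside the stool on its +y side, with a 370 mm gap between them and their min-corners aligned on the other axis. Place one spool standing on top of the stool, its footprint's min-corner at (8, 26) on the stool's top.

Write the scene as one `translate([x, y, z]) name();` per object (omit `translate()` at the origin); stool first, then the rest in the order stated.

stool();
translate([0, 662, 0]) table();
translate([8, 26, 396]) spool();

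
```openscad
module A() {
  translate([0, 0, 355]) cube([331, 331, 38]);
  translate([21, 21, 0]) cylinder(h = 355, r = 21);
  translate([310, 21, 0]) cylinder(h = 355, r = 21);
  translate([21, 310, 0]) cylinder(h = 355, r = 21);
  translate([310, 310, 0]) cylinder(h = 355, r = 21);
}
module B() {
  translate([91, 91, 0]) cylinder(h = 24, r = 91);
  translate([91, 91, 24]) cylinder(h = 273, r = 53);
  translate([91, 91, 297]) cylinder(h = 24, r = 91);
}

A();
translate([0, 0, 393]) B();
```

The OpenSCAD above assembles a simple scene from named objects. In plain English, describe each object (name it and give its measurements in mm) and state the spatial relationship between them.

A is a four-legged stool. The seat is 331×331 mm, 38 mm thick, top at z = 393 mm. It stands on four round legs, each 42 mm in diameter, from z = 0 to the seat underside, each leg's axis is inset half a diameter from the nearest pair of seat edges (so the leg's bounding box is flush with the corner).

B is a spool: two coaxial disc flanges of radius 91 mm and thickness 24 mm, joined by a core cylinder of radius 53 mm and height 273 mm. The lower flange rests on z = 0 and the three cylinders share a vertical axis.

The spool is on top of the stool.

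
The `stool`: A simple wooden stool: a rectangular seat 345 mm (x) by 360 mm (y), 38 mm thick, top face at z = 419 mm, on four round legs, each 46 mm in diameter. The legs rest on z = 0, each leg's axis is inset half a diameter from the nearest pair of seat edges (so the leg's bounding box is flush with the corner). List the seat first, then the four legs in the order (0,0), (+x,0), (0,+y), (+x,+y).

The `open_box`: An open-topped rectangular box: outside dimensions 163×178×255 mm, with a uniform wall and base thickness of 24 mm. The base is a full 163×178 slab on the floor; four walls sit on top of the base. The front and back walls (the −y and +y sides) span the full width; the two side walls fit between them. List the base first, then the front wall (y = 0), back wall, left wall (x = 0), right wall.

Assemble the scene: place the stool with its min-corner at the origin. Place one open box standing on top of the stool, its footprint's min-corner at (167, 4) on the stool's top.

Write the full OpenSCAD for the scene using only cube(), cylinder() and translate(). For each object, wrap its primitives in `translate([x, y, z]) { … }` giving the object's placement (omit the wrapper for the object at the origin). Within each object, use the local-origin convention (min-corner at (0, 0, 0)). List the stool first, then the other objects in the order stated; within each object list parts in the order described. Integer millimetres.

translate([0, 0, 381]) cube([345, 360, 38]);
translate([23, 23, 0]) cylinder(h = 381, r = 23);
translate([322, 23, 0]) cylinder(h = 381, r = 23);
translate([23, 337, 0]) cylinder(h = 381, r = 23);
translate([322, 337, 0]) cylinder(h = 381, r = 23);
translate([167, 4, 419]) {
  cube([163, 178, 24]);
  translate([0, 0, 24]) cube([163, 24, 231]);
  translate([0, 154, 24]) cube([163, 24, 231]);
  translate([0, 24, 24]) cube([24, 130, 231]);
  translate([139, 24, 24]) cube([24, 130, 231]);
}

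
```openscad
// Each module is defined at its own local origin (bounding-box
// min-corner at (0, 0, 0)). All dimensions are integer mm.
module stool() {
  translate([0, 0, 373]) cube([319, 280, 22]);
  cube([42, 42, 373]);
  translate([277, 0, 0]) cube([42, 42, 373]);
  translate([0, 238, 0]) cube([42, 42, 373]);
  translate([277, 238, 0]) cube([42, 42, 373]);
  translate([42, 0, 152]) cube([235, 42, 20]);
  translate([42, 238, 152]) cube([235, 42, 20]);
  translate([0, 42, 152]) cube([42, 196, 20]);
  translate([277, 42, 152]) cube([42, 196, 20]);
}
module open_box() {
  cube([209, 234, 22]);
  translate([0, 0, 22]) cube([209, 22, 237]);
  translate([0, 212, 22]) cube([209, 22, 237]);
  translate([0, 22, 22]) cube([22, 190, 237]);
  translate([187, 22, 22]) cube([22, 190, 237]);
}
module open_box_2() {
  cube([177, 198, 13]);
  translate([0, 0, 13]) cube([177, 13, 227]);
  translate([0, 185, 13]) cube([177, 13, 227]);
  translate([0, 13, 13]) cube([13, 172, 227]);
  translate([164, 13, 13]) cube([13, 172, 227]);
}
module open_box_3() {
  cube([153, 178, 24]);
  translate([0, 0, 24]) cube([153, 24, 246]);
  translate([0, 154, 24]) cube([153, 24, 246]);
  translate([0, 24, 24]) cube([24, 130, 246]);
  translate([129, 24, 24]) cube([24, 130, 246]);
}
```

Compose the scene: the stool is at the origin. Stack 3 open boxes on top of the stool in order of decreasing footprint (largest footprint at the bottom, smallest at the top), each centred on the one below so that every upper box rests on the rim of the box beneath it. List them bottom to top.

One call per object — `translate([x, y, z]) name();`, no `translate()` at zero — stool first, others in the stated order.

stool();
translate([55, 23, 395]) open_box();
translate([71, 41, 654]) open_box_2();
translate([83, 51, 894]) open_box_3();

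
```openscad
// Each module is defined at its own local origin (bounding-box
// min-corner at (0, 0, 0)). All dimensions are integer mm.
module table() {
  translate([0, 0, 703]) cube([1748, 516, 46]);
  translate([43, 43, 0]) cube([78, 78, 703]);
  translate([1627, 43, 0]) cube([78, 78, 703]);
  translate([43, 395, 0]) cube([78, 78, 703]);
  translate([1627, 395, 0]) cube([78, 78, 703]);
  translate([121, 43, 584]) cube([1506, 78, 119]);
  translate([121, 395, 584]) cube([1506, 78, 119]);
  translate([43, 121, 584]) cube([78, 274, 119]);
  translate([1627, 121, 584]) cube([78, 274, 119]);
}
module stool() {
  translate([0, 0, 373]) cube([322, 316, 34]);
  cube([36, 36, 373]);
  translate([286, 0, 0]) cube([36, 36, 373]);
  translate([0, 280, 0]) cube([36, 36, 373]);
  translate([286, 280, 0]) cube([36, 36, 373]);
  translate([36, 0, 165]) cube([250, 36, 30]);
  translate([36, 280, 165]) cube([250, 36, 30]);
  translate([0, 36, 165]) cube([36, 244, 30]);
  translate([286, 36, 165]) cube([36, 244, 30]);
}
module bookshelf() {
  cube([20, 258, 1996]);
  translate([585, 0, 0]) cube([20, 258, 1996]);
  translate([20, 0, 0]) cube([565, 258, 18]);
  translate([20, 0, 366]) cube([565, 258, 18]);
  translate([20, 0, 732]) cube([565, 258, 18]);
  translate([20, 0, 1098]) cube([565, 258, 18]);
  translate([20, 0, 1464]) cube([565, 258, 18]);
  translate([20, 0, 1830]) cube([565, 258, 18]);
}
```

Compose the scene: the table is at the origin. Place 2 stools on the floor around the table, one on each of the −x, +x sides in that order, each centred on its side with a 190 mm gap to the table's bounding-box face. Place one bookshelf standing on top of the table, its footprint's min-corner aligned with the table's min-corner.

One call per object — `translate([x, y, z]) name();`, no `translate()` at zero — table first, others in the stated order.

table();
translate([-512, 100, 0]) stool();
translate([1938, 100, 0]) stool();
translate([0, 0, 749]) bookshelf();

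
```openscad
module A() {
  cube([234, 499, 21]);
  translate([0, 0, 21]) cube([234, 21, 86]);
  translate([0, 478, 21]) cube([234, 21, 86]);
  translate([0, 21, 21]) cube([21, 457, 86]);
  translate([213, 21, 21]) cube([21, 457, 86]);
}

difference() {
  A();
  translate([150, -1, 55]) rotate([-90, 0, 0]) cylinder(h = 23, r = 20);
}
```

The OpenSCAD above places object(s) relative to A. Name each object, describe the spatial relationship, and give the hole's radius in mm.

The subtracted cylinder has r = 20 mm.

A is an open box. The open box has a circular hole through its front wall. The hole's radius is 20 mm.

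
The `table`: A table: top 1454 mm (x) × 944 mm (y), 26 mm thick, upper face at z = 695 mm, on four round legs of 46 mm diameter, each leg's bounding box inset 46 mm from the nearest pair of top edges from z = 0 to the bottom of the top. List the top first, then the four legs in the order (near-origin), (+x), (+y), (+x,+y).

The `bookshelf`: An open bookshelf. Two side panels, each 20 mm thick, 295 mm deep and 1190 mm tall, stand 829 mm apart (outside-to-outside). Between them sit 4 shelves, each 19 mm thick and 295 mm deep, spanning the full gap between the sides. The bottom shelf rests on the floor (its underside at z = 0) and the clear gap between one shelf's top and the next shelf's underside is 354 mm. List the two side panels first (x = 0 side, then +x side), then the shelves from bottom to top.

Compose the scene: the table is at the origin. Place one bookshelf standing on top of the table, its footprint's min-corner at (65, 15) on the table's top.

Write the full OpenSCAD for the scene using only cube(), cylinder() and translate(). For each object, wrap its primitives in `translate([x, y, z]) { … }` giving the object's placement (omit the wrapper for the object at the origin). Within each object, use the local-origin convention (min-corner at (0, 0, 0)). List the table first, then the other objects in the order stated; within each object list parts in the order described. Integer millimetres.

translate([0, 0, 669]) cube([1454, 944, 26]);
translate([69, 69, 0]) cylinder(h = 669, r = 23);
translate([1385, 69, 0]) cylinder(h = 669, r = 23);
translate([69, 875, 0]) cylinder(h = 669, r = 23);
translate([1385, 875, 0]) cylinder(h = 669, r = 23);
translate([65, 15, 695]) {
  cube([20, 295, 1190]);
  translate([809, 0, 0]) cube([20, 295, 1190]);
  translate([20, 0, 0]) cube([789, 295, 19]);
  translate([20, 0, 373]) cube([789, 295, 19]);
  translate([20, 0, 746]) cube([789, 295, 19]);
  translate([20, 0, 1119]) cube([789, 295, 19]);
}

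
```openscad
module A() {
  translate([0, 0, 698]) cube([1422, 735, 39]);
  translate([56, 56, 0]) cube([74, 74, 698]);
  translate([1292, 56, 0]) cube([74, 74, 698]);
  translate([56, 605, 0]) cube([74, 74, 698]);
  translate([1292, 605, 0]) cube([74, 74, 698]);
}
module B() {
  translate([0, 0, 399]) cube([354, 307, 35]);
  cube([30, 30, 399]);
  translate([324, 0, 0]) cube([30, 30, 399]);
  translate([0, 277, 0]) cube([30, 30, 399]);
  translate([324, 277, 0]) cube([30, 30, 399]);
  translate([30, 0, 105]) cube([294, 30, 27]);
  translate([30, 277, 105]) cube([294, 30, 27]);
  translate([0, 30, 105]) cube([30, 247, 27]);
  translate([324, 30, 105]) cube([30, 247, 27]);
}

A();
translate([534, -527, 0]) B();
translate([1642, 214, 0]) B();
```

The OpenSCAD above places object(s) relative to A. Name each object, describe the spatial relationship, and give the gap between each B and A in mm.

A is a table. B is a stool. Two stools sit around the table at the −y, +x sides. The gap between each stool and the table is 220 mm.

Each stool's nearest face is 220 mm from the table's bounding box.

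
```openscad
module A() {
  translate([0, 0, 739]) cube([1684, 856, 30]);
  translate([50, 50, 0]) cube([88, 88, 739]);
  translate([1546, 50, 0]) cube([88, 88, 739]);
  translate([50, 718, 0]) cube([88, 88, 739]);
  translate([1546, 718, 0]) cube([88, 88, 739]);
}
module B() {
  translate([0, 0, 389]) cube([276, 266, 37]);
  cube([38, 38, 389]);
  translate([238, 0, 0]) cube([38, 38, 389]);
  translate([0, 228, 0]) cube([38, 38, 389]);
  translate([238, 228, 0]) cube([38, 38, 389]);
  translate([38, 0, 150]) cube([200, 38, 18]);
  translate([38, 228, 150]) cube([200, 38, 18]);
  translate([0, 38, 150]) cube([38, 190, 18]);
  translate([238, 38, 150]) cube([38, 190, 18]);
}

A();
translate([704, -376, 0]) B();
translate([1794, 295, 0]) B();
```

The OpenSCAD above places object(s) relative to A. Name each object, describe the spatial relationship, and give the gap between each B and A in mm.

Each stool's nearest face is 110 mm from the table's bounding box.

A is a table. B is a stool. Two stools sit around the table at the −y, +x sides. The gap between each stool and the table is 110 mm.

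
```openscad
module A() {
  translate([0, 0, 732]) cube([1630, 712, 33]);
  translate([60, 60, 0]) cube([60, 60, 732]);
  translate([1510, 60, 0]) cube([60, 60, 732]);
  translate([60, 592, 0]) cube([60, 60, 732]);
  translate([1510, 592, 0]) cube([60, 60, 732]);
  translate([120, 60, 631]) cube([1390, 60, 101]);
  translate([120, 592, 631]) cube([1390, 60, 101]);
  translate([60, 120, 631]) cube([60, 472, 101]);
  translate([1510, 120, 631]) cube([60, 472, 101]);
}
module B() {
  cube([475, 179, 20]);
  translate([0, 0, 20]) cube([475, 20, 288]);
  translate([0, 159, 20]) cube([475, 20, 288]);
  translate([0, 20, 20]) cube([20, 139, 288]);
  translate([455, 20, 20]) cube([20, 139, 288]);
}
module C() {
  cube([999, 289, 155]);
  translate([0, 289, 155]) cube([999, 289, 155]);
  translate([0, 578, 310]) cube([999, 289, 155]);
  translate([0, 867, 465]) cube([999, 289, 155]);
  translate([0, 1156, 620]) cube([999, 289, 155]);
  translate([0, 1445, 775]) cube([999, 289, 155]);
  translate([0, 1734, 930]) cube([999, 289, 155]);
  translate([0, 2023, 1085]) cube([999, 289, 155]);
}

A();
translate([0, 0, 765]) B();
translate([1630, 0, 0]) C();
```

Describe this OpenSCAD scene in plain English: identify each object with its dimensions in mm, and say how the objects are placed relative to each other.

A is a rectangular dining table. The top is 1630×712×33 mm with its upper surface at z = 765 mm. It stands on four 60×60 mm square legs, each inset 60 mm from the nearest pair of top edges, running from the floor to the underside of the top. Four apron rails, 60 mm thick and 101 mm tall, run between adjacent legs with their top edges flush with the underside of the top and their outer faces flush with the legs' outer faces.

B is an open storage box with external size 475×179×308 mm and wall thickness 20 mm (the base is also 20 mm thick). The base covers the whole footprint; the four walls stand on the base, with the y-facing walls full-width and the x-facing walls fitting between their inner faces.

C is a run of 8 identical solid stair steps. Each tread is 999×289 mm and each step block is 155 mm high. Step 1 rests on the floor; step k is offset from step 1 by (k−1)×289 mm in y and (k−1)×155 mm in z.

The open box is on top of the table. The staircase is against the table's +x side, with their −y faces flush.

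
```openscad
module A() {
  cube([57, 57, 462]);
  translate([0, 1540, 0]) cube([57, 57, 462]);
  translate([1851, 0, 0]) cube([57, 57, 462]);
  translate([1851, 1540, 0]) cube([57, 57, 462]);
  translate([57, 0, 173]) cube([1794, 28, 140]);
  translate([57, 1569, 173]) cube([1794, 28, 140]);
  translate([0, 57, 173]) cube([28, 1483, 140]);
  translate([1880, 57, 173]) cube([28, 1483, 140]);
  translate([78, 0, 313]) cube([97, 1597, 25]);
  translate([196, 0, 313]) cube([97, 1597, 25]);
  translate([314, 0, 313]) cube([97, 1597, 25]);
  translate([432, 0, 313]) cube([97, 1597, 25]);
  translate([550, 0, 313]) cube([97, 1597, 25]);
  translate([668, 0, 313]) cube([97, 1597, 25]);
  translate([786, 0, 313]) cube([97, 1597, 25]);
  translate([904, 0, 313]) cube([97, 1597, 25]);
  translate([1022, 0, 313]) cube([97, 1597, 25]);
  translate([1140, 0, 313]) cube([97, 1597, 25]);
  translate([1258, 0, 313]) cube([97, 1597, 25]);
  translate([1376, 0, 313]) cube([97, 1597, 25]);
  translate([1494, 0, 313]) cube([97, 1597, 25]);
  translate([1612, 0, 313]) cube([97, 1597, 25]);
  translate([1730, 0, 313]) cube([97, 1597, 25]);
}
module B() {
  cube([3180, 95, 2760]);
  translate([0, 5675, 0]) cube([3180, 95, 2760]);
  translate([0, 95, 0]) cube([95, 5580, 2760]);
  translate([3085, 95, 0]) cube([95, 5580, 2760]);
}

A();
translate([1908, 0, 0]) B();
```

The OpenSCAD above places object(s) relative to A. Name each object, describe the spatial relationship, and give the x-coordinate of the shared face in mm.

A is a bed frame. B is a house frame. The house frame is against the bed frame's +x side, with their −y faces flush. The x-coordinate of the shared face is 1908 mm.

The bed frame's +x face and the house frame's −x face are both at x = 1908 mm.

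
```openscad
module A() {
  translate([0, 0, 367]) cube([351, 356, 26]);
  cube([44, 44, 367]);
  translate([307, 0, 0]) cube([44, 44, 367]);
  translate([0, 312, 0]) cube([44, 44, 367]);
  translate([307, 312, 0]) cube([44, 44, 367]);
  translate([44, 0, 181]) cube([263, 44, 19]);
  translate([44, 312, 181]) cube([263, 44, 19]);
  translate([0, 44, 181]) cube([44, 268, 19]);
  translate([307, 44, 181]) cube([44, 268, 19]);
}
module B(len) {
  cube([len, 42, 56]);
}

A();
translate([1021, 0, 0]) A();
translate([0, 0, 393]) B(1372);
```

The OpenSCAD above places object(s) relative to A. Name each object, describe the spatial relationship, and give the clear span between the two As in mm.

Second stool starts at x = 1021; first ends at x = 351; clear span = 1021 − 351 = 670 mm.

A is a stool. B is a beam. A beam spans the tops of two stools. The clear span between the two stools is 670 mm.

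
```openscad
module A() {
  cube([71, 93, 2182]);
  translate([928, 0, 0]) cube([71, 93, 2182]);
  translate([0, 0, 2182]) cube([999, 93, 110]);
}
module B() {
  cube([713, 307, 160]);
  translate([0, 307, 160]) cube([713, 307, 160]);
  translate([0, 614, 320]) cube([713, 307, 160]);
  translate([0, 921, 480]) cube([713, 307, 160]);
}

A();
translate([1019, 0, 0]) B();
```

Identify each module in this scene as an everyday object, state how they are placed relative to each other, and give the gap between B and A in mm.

The staircase's nearest face is 20 mm from the door frame's +x face.

A is a door frame. B is a staircase. The staircase is on the floor beside the door frame on its +x side. The gap between the staircase and the door frame is 20 mm.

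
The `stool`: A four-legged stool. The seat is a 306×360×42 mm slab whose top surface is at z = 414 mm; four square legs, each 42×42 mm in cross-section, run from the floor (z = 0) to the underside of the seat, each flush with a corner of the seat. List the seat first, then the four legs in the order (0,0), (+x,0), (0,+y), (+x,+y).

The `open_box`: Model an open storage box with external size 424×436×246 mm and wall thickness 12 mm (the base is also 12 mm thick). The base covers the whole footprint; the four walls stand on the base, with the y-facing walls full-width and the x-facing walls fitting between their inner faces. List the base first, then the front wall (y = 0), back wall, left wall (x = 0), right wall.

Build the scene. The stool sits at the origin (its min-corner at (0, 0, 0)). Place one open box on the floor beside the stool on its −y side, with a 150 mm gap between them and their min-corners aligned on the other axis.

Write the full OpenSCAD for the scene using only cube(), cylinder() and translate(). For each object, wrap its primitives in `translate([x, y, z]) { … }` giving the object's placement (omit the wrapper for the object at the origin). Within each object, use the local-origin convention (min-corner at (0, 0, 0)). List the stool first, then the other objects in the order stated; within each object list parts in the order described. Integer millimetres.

translate([0, 0, 372]) cube([306, 360, 42]);
cube([42, 42, 372]);
translate([264, 0, 0]) cube([42, 42, 372]);
translate([0, 318, 0]) cube([42, 42, 372]);
translate([264, 318, 0]) cube([42, 42, 372]);
translate([0, -586, 0]) {
  cube([424, 436, 12]);
  translate([0, 0, 12]) cube([424, 12, 234]);
  translate([0, 424, 12]) cube([424, 12, 234]);
  translate([0, 12, 12]) cube([12, 412, 234]);
  translate([412, 12, 12]) cube([12, 412, 234]);
}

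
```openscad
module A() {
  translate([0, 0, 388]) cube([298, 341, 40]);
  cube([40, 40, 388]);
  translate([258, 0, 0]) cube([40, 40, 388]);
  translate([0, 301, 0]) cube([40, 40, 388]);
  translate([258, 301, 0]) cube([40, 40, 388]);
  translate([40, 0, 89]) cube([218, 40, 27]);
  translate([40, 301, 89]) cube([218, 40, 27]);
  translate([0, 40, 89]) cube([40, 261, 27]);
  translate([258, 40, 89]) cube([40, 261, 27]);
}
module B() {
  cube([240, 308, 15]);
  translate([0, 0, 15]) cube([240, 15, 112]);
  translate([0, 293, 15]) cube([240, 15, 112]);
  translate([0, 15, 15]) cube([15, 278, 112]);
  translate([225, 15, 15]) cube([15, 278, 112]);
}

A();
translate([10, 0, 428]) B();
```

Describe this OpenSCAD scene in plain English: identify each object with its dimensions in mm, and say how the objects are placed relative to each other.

A is a simple wooden stool: a rectangular seat 298 mm (x) by 341 mm (y), 40 mm thick, top face at z = 428 mm, on four square legs, each 40×40 mm in cross-section. The legs rest on z = 0, each flush with a corner of the seat. Four stretchers, 40 mm wide and 27 mm tall, connect adjacent legs with their undersides at z = 89 mm, each running between the inner faces of the legs it joins and aligned with the legs' outer faces on the other axis.

B is an open storage box with external size 240×308×127 mm and wall thickness 15 mm (the base is also 15 mm thick). The base covers the whole footprint; the four walls stand on the base, with the y-facing walls full-width and the x-facing walls fitting between their inner faces.

The open box is on top of the stool.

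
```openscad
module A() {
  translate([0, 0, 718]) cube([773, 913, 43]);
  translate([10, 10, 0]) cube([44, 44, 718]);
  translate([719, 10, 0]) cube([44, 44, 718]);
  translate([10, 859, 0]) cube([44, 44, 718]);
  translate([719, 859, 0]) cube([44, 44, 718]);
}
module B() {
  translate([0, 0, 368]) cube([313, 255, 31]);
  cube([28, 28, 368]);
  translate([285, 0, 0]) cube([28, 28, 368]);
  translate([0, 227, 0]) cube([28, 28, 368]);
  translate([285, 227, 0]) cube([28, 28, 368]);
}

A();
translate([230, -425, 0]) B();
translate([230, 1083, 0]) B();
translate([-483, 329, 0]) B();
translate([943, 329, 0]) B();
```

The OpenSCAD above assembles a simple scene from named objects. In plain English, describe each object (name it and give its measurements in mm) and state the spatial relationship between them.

A is a table with a 773×913 mm rectangular top, 43 mm thick, top surface at z = 761 mm, supported by four 44×44 mm square legs, each inset 10 mm from the nearest pair of top edges, running from the floor.

B is a four-legged stool. The seat is a 313×255×31 mm slab whose top surface is at z = 399 mm; four square legs, each 28×28 mm in cross-section, run from the floor (z = 0) to the underside of the seat, each flush with a corner of the seat.

Four stools sit around the table at the −y, +y, −x, +x sides.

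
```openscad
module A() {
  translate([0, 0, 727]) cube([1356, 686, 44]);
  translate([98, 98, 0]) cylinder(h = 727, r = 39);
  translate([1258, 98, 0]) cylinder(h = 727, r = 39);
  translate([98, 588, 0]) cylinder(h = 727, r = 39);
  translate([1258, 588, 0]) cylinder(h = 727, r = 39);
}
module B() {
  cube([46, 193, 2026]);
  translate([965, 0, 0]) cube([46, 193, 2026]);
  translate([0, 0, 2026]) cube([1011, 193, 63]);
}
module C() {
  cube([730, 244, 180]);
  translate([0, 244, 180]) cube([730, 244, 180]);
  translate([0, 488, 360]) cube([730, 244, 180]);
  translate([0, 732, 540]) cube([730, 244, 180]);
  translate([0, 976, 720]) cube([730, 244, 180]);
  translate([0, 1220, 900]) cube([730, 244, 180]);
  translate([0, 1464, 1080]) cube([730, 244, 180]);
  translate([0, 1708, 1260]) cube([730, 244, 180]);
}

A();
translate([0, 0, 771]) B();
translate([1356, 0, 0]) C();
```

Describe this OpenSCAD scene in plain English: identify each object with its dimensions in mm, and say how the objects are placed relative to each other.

A is a rectangular dining table. The top is 1356×686×44 mm with its upper surface at z = 771 mm. It stands on four round legs of 78 mm diameter, each leg's bounding box inset 59 mm from the nearest pair of top edges, running from the floor to the underside of the top.

B is a door frame. The clear opening is 919 mm wide and 2026 mm high. Two 46 mm wide jambs, 193 mm deep, stand either side of the opening from the floor to the top of the opening. A 63 mm thick head sits across the top of both jambs, spanning the full outside width of the frame.

C is a straight staircase of 8 solid steps. Each step is 730 mm wide (x), 244 mm deep (y, the going) and 180 mm tall (the rise). The first step rests on the floor; each subsequent step sits one going further in +y and one rise higher in +z, directly behind and above the previous step with no overlap.

The door frame is on top of the table. The staircase is against the table's +x side, with their −y faces flush.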